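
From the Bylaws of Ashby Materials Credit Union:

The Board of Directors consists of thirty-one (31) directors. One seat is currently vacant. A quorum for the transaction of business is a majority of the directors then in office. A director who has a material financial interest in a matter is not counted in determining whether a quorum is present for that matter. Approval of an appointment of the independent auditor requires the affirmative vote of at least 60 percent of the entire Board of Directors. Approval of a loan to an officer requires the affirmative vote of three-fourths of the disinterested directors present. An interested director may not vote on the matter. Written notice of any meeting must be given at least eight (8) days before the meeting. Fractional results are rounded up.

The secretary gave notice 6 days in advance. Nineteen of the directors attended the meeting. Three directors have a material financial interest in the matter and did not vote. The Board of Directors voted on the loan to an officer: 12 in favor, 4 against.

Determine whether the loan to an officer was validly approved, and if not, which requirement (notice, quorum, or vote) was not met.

Invalid — notice requirement not satisfied.

Notice: 6 days given; 8 required (6 < 8). Not satisfied.
Quorum: 19 present, but the 3 interested directors do not count, leaving 16. Quorum is 16. Satisfied.
Vote: the loan to an officer requires three-fourths of the disinterested directors present (19 − 3 = 16). 3/4 of 16 = 12, so 12 affirmative votes are needed; 12 voted in favor. Satisfied.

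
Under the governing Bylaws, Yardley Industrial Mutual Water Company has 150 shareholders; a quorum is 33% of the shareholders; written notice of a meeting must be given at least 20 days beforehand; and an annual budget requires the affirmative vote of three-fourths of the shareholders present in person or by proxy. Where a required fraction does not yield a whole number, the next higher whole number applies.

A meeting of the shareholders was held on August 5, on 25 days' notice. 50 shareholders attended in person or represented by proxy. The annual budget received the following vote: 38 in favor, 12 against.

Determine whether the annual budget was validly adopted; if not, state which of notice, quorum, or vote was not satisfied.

Notice: 25 days given; 20 required. Satisfied.
Quorum: 33% of 150 = 49.50, rounded up to 50; 50 present. Satisfied.
Vote: requires three-fourths of those present (50); 3/4 of 50 = 37.50, rounded up to 38, so 38 needed; 38 in favor. Satisfied.

Valid — all requirements satisfied.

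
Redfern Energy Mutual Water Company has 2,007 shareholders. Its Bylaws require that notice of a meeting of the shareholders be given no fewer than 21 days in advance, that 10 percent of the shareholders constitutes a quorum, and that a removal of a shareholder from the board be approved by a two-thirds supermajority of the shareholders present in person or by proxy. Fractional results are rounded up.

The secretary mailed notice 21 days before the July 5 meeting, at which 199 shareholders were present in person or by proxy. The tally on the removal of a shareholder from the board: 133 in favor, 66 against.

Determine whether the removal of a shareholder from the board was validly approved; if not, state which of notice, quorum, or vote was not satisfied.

Notice: 21 days given; 21 required. Satisfied.
Quorum: 10% of 2,007 = 200.70, rounded up to 201; 199 present. Not satisfied.
Vote: requires two-thirds of those present (199); 2/3 of 199 = 132.67, rounded up to 133, so 133 needed; 133 in favor. Satisfied.

Invalid — quorum requirement not satisfied.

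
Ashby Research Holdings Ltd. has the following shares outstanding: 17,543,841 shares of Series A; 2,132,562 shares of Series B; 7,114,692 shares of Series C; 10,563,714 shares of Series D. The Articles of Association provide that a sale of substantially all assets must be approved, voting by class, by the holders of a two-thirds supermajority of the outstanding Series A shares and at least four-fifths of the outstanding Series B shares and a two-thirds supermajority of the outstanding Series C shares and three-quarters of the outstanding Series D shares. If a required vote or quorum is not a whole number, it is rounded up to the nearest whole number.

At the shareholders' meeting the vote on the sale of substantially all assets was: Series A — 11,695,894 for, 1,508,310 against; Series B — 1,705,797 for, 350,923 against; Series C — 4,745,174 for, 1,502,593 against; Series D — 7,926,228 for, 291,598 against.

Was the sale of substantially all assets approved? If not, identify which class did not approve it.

Series A: 2/3 of 17543841 = 11695894; 11,695,894 required, 11,695,894 in favor — approved.
Series B: 4/5 of 2132562 = 1706049.60, rounded up to 1706050; 1,706,050 required, 1,705,797 in favor — not approved.
Series C: 2/3 of 7114692 = 4743128; 4,743,128 required, 4,745,174 in favor — approved.
Series D: 3/4 of 10563714 = 7922785.50, rounded up to 7922786; 7,922,786 required, 7,926,228 in favor — approved.

Not approved — the Series B shares did not give the required vote.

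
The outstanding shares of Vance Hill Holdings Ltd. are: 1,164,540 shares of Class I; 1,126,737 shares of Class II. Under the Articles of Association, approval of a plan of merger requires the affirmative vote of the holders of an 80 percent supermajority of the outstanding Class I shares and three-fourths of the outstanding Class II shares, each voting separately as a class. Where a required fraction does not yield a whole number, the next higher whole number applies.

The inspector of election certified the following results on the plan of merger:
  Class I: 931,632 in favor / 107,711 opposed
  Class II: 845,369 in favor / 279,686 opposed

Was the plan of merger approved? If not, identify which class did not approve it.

Class I: 4/5 of 1164540 = 931632; 931,632 required, 931,632 in favor — approved.
Class II: 3/4 of 1126737 = 845052.75, rounded up to 845053; 845,053 required, 845,369 in favor — approved.

Approved — every class gave the required vote.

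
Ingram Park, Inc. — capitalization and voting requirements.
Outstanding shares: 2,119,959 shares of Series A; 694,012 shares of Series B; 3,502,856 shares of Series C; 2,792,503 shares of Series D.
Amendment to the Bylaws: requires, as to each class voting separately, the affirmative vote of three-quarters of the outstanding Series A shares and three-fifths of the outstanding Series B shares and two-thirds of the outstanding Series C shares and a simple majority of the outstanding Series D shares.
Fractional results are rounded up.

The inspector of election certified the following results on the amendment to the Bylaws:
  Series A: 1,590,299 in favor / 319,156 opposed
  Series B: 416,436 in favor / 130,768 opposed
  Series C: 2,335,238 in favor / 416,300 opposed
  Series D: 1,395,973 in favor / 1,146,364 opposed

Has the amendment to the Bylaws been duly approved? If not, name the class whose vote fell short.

Series A: 3/4 of 2119959 = 1589969.25, rounded up to 1589970; 1,589,970 required, 1,590,299 in favor — approved.
Series B: 3/5 of 694012 = 416407.20, rounded up to 416408; 416,408 required, 416,436 in favor — approved.
Series C: 2/3 of 3502856 = 2335237.33, rounded up to 2335238; 2,335,238 required, 2,335,238 in favor — approved.
Series D: a majority of 2792503 is 1396252; 1,396,252 required, 1,395,973 in favor — not approved.

Not approved — the Series D shares did not give the required vote.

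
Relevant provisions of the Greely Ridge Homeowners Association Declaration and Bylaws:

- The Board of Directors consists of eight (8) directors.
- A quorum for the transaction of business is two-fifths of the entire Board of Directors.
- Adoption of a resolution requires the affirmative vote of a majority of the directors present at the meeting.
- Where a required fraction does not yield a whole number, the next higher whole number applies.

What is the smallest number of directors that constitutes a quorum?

4

2/5 of 8 = 3.20, rounded up to 4.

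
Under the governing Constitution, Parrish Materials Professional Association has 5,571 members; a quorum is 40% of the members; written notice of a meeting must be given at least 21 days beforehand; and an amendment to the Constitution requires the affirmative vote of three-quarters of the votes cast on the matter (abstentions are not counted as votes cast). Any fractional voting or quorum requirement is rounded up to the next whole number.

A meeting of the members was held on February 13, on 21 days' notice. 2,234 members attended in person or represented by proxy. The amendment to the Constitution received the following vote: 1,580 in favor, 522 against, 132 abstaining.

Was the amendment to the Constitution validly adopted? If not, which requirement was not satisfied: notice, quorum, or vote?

Notice: 21 days given; 21 required. Satisfied.
Quorum: 40% of 5,571 = 2,228.40, rounded up to 2,229; 2,234 present. Satisfied.
Vote: requires three-fourths of the votes cast (2,234 − 132 abstaining = 2,102); 3/4 of 2102 = 1576.50, rounded up to 1577, so 1,577 needed; 1,580 in favor. Satisfied.

Valid — all requirements satisfied.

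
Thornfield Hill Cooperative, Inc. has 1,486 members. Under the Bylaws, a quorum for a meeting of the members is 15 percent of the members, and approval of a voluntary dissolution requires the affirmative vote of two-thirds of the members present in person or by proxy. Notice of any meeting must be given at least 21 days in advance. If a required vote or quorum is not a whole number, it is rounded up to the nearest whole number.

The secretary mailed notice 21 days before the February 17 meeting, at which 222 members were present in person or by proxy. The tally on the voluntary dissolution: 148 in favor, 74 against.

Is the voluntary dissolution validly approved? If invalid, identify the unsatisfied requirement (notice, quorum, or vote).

Notice: 21 days given; 21 required. Satisfied.
Quorum: 15% of 1,486 = 222.90, rounded up to 223; 222 present. Not satisfied.
Vote: requires two-thirds of those present (222); 2/3 of 222 = 148, so 148 needed; 148 in favor. Satisfied.

Invalid — quorum requirement not satisfied.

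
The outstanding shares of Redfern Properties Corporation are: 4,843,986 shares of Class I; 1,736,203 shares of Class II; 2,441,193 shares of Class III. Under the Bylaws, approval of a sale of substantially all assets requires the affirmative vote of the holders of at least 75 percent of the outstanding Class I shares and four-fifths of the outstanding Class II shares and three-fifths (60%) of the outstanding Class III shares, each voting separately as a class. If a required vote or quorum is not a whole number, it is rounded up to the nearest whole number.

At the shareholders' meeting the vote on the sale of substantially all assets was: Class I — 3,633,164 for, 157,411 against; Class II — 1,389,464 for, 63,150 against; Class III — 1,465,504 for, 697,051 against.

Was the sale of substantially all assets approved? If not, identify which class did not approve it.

Approved — every class gave the required vote.

Class I: 3/4 of 4843986 = 3632989.50, rounded up to 3632990; 3,632,990 required, 3,633,164 in favor — approved.
Class II: 4/5 of 1736203 = 1388962.40, rounded up to 1388963; 1,388,963 required, 1,389,464 in favor — approved.
Class III: 3/5 of 2441193 = 1464715.80, rounded up to 1464716; 1,464,716 required, 1,465,504 in favor — approved.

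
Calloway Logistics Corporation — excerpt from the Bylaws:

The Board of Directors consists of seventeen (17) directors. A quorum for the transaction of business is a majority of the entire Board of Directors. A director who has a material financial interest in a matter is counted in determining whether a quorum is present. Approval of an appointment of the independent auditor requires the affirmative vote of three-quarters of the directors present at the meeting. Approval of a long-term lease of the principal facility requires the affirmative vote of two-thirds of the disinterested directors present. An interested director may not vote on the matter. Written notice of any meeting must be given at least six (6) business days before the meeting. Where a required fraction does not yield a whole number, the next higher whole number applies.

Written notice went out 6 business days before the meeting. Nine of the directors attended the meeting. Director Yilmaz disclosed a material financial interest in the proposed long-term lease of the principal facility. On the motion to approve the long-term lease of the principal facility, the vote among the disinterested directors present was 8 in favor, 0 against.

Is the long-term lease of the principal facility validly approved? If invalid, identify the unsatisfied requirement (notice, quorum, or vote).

Notice: 6 business days given; 6 required (6 ≥ 6). Satisfied.
Quorum: 9 present (interested directors count toward quorum); quorum is 9. Satisfied.
Vote: the long-term lease of the principal facility requires two-thirds of the disinterested directors present (9 − 1 = 8). 2/3 of 8 = 5.33, rounded up to 6, so 6 affirmative votes are needed; 8 voted in favor. Satisfied.

Valid — all requirements satisfied.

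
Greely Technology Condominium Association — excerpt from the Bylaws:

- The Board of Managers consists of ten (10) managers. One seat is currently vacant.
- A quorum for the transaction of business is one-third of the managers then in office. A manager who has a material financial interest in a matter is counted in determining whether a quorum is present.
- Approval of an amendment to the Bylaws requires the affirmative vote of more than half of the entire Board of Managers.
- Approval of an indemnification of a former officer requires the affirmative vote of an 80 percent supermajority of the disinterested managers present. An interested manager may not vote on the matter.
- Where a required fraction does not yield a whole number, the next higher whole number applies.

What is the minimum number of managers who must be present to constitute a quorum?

3

1/3 of 9 = 3.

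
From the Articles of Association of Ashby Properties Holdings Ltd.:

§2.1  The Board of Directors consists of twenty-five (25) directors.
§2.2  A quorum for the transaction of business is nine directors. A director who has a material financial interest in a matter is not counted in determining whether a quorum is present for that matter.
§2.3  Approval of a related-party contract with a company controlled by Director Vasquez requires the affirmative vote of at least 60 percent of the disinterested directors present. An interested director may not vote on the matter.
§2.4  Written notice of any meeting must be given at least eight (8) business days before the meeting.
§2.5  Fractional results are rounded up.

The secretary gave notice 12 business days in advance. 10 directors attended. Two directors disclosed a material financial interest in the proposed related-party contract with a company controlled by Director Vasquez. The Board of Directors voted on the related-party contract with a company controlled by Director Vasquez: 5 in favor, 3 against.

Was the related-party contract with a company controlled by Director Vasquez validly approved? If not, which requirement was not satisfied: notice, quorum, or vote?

Notice: 12 business days given; 8 required (12 ≥ 8). Satisfied.
Quorum: 10 present, but the 2 interested directors do not count, leaving 8. Quorum is 9. Not satisfied.
Vote: the related-party contract with a company controlled by Director Vasquez requires three-fifths of the disinterested directors present (10 − 2 = 8). 3/5 of 8 = 4.80, rounded up to 5, so 5 affirmative votes are needed; 5 voted in favor. Satisfied. (Moot — without a quorum no business can be validly transacted.)

Invalid — quorum requirement not satisfied.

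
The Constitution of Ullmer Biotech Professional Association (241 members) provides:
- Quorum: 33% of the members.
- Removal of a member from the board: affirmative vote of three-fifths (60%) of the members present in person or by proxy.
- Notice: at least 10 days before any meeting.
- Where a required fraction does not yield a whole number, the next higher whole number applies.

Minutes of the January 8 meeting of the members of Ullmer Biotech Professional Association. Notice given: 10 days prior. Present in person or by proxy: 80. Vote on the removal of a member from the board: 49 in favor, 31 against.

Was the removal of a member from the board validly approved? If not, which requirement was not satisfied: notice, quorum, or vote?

Valid — all requirements satisfied.

Notice: 10 days given; 10 required. Satisfied.
Quorum: 33% of 241 = 79.53, rounded up to 80; 80 present. Satisfied.
Vote: requires three-fifths of those present (80); 3/5 of 80 = 48, so 48 needed; 49 in favor. Satisfied.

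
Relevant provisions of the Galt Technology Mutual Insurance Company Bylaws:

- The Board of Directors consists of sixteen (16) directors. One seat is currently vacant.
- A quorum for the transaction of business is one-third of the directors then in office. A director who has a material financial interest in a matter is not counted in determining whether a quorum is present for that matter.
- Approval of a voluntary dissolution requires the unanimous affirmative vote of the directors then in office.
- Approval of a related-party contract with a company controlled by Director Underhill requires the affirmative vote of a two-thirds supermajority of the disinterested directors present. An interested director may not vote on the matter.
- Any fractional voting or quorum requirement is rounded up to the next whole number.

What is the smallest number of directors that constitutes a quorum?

1/3 of 15 = 5.

5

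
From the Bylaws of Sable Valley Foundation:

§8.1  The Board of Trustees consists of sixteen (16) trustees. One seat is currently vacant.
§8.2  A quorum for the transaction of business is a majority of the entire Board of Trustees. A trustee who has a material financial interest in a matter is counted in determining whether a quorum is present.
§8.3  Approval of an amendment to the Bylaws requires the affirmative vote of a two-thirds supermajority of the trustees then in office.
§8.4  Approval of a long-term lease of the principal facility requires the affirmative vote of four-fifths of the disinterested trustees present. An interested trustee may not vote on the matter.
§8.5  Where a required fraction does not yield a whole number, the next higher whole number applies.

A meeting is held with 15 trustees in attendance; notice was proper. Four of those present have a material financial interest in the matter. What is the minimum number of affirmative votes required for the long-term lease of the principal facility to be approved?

9

The long-term lease of the principal facility requires four-fifths of the disinterested trustees present (15 − 4 = 11).
4/5 of 11 = 8.80, rounded up to 9.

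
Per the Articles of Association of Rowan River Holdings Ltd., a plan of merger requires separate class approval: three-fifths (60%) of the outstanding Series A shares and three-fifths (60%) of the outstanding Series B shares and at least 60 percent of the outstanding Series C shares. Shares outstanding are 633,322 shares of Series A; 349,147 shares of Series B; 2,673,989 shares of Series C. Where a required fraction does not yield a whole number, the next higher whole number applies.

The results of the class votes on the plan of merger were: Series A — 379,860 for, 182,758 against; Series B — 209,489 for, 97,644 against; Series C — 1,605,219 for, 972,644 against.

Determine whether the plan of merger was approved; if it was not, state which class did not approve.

Not approved — the Series A shares did not give the required vote.

Series A: 3/5 of 633322 = 379993.20, rounded up to 379994; 379,994 required, 379,860 in favor — not approved.
Series B: 3/5 of 349147 = 209488.20, rounded up to 209489; 209,489 required, 209,489 in favor — approved.
Series C: 3/5 of 2673989 = 1604393.40, rounded up to 1604394; 1,604,394 required, 1,605,219 in favor — approved.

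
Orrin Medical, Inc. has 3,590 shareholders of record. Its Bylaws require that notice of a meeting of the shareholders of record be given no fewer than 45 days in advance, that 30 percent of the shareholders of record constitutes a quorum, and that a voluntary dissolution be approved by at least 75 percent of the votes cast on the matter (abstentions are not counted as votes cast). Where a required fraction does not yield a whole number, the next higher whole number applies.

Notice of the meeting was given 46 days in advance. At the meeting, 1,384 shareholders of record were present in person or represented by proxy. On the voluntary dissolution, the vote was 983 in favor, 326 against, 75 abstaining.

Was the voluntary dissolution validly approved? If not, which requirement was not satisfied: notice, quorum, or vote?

Valid — all requirements satisfied.

Notice: 46 days given; 45 required. Satisfied.
Quorum: 30% of 3,590 = 1,077; 1,384 present. Satisfied.
Vote: requires three-fourths of the votes cast (1,384 − 75 abstaining = 1,309); 3/4 of 1309 = 981.75, rounded up to 982, so 982 needed; 983 in favor. Satisfied.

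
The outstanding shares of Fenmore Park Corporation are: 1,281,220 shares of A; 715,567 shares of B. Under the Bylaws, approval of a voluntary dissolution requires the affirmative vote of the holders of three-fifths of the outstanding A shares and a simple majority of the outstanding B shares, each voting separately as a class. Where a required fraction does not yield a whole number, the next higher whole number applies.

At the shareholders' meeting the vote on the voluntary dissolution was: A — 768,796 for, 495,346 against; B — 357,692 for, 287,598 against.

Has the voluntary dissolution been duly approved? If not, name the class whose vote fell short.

Not approved — the B shares did not give the required vote.

A: 3/5 of 1281220 = 768732; 768,732 required, 768,796 in favor — approved.
B: a majority of 715567 is 357784; 357,784 required, 357,692 in favor — not approved.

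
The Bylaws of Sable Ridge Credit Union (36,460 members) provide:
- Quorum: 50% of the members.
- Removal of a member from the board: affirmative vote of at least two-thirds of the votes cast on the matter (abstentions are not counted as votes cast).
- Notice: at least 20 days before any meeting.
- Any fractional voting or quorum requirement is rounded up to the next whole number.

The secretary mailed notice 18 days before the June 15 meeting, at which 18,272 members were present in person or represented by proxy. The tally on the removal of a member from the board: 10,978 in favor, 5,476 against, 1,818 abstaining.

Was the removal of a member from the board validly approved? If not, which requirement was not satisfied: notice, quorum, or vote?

Invalid — notice requirement not satisfied.

Notice: 18 days given; 20 required. Not satisfied.
Quorum: 50% of 36,460 = 18,230; 18,272 present. Satisfied.
Vote: requires two-thirds of the votes cast (18,272 − 1,818 abstaining = 16,454); 2/3 of 16454 = 10969.33, rounded up to 10970, so 10,970 needed; 10,978 in favor. Satisfied.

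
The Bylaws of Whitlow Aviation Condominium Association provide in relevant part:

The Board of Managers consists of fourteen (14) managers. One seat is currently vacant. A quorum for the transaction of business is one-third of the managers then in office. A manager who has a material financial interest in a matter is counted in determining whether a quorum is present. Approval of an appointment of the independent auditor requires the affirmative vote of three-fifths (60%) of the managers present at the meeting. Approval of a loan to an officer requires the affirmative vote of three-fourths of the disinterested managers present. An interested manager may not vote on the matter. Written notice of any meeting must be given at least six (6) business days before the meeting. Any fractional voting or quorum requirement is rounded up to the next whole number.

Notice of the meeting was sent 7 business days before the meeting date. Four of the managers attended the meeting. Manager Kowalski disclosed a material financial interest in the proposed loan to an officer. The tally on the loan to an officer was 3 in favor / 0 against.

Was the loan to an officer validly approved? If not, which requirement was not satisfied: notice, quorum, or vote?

Notice: 7 business days given; 6 required (7 ≥ 6). Satisfied.
Quorum: 4 present (interested managers count toward quorum); quorum is 5. Not satisfied.
Vote: the loan to an officer requires three-fourths of the disinterested managers present (4 − 1 = 3). 3/4 of 3 = 2.25, rounded up to 3, so 3 affirmative votes are needed; 3 voted in favor. Satisfied. (Moot — without a quorum no business can be validly transacted.)

Invalid — quorum requirement not satisfied.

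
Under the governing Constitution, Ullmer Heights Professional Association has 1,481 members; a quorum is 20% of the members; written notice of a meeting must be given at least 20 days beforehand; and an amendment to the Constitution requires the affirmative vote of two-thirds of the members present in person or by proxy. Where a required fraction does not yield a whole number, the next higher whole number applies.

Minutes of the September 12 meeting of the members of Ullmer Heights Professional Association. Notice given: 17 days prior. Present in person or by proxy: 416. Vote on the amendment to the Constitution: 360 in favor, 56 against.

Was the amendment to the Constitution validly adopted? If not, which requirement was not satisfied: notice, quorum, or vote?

Invalid — notice requirement not satisfied.

Notice: 17 days given; 20 required. Not satisfied.
Quorum: 20% of 1,481 = 296.20, rounded up to 297; 416 present. Satisfied.
Vote: requires two-thirds of those present (416); 2/3 of 416 = 277.33, rounded up to 278, so 278 needed; 360 in favor. Satisfied.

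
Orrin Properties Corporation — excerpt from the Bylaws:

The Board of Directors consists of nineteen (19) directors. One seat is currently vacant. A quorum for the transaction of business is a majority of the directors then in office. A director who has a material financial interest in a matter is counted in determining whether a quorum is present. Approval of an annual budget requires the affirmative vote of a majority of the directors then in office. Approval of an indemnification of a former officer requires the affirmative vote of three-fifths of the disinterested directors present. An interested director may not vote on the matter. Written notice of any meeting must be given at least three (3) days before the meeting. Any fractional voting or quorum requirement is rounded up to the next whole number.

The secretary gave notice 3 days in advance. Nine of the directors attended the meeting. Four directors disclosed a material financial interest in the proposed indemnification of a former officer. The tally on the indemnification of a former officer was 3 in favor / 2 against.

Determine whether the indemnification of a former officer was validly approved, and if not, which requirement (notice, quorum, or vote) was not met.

Invalid — quorum requirement not satisfied.

Notice: 3 days given; 3 required (3 ≥ 3). Satisfied.
Quorum: 9 present (interested directors count toward quorum); quorum is 10. Not satisfied.
Vote: the indemnification of a former officer requires three-fifths of the disinterested directors present (9 − 4 = 5). 3/5 of 5 = 3, so 3 affirmative votes are needed; 3 voted in favor. Satisfied. (Moot — without a quorum no business can be validly transacted.)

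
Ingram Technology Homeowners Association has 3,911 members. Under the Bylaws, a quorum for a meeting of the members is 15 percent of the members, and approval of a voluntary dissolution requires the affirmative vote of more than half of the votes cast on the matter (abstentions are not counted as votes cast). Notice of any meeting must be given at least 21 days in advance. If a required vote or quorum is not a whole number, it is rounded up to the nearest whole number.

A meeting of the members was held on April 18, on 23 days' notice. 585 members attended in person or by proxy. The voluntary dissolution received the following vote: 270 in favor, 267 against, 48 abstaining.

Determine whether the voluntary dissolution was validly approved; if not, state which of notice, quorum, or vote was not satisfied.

Notice: 23 days given; 21 required. Satisfied.
Quorum: 15% of 3,911 = 586.65, rounded up to 587; 585 present. Not satisfied.
Vote: requires a majority of the votes cast (585 − 48 abstaining = 537); a majority of 537 is 269, so 269 needed; 270 in favor. Satisfied.

Invalid — quorum requirement not satisfied.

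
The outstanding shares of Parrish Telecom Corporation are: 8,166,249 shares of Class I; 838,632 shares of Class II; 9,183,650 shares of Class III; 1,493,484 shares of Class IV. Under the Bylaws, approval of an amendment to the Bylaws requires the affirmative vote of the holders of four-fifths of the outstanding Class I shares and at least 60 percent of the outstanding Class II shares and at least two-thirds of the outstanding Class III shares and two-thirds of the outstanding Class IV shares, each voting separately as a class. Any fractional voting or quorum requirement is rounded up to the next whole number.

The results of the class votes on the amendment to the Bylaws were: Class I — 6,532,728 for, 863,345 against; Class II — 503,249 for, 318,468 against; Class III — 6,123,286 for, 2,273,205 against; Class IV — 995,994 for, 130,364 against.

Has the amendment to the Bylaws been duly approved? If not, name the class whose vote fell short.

Class I: 4/5 of 8166249 = 6532999.20, rounded up to 6533000; 6,533,000 required, 6,532,728 in favor — not approved.
Class II: 3/5 of 838632 = 503179.20, rounded up to 503180; 503,180 required, 503,249 in favor — approved.
Class III: 2/3 of 9183650 = 6122433.33, rounded up to 6122434; 6,122,434 required, 6,123,286 in favor — approved.
Class IV: 2/3 of 1493484 = 995656; 995,656 required, 995,994 in favor — approved.

Not approved — the Class I shares did not give the required vote.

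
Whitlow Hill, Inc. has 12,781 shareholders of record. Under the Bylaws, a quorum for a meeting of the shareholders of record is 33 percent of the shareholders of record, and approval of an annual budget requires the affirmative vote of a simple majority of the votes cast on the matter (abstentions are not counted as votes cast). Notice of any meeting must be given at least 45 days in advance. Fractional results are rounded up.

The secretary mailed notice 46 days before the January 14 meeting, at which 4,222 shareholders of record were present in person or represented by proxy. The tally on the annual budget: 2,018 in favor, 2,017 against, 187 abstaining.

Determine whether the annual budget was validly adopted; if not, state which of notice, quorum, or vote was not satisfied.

Valid — all requirements satisfied.

Notice: 46 days given; 45 required. Satisfied.
Quorum: 33% of 12,781 = 4,217.73, rounded up to 4,218; 4,222 present. Satisfied.
Vote: requires a majority of the votes cast (4,222 − 187 abstaining = 4,035); a majority of 4035 is 2018, so 2,018 needed; 2,018 in favor. Satisfied.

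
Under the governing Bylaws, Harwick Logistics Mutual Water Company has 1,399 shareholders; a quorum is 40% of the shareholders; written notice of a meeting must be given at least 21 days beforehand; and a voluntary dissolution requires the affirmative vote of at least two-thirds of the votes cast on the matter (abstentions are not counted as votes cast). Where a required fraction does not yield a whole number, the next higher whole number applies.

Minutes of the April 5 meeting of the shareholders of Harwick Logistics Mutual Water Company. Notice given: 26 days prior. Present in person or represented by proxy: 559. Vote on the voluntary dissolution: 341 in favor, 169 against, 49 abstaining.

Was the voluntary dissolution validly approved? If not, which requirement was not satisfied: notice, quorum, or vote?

Notice: 26 days given; 21 required. Satisfied.
Quorum: 40% of 1,399 = 559.60, rounded up to 560; 559 present. Not satisfied.
Vote: requires two-thirds of the votes cast (559 − 49 abstaining = 510); 2/3 of 510 = 340, so 340 needed; 341 in favor. Satisfied.

Invalid — quorum requirement not satisfied.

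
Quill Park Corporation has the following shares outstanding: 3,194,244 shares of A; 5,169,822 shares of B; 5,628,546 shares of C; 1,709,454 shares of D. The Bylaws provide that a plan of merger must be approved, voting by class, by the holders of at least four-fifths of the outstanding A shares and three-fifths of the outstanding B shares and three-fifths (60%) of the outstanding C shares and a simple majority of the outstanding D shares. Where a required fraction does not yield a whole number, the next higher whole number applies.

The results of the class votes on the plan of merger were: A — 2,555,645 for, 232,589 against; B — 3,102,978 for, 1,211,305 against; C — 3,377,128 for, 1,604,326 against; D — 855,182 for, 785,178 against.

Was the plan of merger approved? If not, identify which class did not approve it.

Approved — every class gave the required vote.

A: 4/5 of 3194244 = 2555395.20, rounded up to 2555396; 2,555,396 required, 2,555,645 in favor — approved.
B: 3/5 of 5169822 = 3101893.20, rounded up to 3101894; 3,101,894 required, 3,102,978 in favor — approved.
C: 3/5 of 5628546 = 3377127.60, rounded up to 3377128; 3,377,128 required, 3,377,128 in favor — approved.
D: a majority of 1709454 is 854728; 854,728 required, 855,182 in favor — approved.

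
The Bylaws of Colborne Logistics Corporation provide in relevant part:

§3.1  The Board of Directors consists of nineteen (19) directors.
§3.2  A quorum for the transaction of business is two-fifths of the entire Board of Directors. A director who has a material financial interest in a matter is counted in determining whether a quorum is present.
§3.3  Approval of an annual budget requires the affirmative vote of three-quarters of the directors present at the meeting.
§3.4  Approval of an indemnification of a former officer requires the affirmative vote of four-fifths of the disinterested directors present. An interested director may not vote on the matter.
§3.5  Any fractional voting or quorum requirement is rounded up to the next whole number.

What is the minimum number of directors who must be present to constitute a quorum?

8

2/5 of 19 = 7.60, rounded up to 8.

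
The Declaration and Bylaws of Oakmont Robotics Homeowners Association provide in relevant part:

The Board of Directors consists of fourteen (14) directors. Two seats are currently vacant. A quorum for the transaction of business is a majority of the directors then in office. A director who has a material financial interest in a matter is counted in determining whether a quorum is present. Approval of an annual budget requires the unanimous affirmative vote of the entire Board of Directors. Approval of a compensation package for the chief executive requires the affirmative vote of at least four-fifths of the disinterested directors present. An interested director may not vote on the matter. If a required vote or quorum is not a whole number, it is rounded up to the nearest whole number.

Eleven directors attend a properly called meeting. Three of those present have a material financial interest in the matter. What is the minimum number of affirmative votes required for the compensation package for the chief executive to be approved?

7

The compensation package for the chief executive requires four-fifths of the disinterested directors present (11 − 3 = 8).
4/5 of 8 = 6.40, rounded up to 7.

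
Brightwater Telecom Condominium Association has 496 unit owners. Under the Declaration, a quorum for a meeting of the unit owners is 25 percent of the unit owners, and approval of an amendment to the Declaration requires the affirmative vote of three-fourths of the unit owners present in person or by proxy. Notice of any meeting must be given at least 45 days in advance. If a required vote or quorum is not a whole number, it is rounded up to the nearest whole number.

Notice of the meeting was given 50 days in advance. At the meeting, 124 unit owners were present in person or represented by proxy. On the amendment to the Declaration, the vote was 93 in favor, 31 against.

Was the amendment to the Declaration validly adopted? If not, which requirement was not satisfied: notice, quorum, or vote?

Notice: 50 days given; 45 required. Satisfied.
Quorum: 25% of 496 = 124; 124 present. Satisfied.
Vote: requires three-fourths of those present (124); 3/4 of 124 = 93, so 93 needed; 93 in favor. Satisfied.

Valid — all requirements satisfied.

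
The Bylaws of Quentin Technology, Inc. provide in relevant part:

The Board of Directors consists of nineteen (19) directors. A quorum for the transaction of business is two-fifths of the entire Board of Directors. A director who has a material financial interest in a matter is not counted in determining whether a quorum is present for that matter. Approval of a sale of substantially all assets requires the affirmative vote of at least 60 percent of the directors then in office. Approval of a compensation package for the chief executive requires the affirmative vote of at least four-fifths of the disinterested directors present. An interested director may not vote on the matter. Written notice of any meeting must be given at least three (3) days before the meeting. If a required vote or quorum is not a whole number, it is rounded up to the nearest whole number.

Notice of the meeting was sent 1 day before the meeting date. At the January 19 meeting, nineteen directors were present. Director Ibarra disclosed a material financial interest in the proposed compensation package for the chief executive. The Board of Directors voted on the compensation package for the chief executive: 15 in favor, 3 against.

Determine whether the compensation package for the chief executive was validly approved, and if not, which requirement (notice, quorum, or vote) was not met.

Invalid — notice requirement not satisfied.

Notice: 1 day given; 3 required (1 < 3). Not satisfied.
Quorum: 19 present, but the 1 interested director does not count, leaving 18. Quorum is 8. Satisfied.
Vote: the compensation package for the chief executive requires four-fifths of the disinterested directors present (19 − 1 = 18). 4/5 of 18 = 14.40, rounded up to 15, so 15 affirmative votes are needed; 15 voted in favor. Satisfied.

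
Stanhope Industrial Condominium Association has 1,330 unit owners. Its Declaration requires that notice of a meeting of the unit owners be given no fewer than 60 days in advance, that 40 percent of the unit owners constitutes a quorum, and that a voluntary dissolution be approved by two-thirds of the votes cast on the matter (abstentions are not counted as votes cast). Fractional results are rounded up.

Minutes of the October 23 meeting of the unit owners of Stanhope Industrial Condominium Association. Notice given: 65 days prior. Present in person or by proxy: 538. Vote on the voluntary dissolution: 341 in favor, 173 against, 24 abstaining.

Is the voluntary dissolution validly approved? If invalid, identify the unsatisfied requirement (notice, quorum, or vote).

Notice: 65 days given; 60 required. Satisfied.
Quorum: 40% of 1,330 = 532; 538 present. Satisfied.
Vote: requires two-thirds of the votes cast (538 − 24 abstaining = 514); 2/3 of 514 = 342.67, rounded up to 343, so 343 needed; 341 in favor. Not satisfied.

Invalid — vote requirement not satisfied.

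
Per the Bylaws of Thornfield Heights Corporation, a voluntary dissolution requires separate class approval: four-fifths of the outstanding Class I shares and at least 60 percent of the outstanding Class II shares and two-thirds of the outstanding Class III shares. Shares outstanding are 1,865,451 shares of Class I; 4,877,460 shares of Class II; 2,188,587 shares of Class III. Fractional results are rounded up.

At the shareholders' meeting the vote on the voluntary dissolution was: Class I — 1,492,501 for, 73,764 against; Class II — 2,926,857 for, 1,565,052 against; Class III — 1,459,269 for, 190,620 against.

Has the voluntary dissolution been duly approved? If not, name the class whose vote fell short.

Class I: 4/5 of 1865451 = 1492360.80, rounded up to 1492361; 1,492,361 required, 1,492,501 in favor — approved.
Class II: 3/5 of 4877460 = 2926476; 2,926,476 required, 2,926,857 in favor — approved.
Class III: 2/3 of 2188587 = 1459058; 1,459,058 required, 1,459,269 in favor — approved.

Approved — every class gave the required vote.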